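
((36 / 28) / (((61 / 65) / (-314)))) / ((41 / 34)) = -6245460 / 17507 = -356.74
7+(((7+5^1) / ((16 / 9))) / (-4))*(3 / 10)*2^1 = 479 / 80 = 5.99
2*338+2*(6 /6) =678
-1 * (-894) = 894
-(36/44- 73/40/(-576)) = -208163/253440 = -0.82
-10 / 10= -1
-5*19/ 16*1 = -5.94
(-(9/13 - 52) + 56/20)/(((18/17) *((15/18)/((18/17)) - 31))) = -358734/212095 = -1.69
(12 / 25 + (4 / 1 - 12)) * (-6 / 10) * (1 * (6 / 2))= 1692 / 125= 13.54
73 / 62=1.18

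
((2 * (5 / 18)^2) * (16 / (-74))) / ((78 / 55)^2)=-75625 / 4558437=-0.02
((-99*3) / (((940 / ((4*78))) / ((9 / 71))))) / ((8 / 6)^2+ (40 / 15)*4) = -938223 / 934360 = -1.00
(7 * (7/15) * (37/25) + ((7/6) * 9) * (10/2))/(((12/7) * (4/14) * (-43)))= -2107049/774000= -2.72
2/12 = 0.17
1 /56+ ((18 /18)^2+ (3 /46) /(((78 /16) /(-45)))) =6963 /16744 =0.42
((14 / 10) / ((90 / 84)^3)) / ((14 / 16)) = 21952 / 16875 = 1.30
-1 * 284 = -284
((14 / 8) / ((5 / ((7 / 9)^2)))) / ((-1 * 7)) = -49 / 1620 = -0.03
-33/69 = -11/23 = -0.48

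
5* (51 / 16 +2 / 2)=335 / 16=20.94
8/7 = 1.14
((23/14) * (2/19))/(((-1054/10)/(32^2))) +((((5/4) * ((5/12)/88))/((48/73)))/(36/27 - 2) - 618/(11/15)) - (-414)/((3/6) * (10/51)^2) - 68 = 4884792117793741/236851507200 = 20623.86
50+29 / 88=4429 / 88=50.33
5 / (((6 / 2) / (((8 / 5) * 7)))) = 56 / 3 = 18.67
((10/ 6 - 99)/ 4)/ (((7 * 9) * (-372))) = 0.00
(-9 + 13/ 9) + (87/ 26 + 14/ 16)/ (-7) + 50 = 41.84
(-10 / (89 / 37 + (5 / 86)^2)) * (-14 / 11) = 5473040 / 1035837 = 5.28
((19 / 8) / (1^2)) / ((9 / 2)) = 19 / 36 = 0.53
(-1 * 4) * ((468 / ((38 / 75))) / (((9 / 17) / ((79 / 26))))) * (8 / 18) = -537200 / 57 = -9424.56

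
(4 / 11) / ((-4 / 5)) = -5 / 11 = -0.45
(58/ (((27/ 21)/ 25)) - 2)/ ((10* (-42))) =-2533/ 945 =-2.68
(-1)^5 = -1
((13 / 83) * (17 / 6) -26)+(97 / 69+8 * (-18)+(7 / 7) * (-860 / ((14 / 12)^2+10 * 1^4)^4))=-53911533924852235 / 320516514135294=-168.20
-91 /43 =-2.12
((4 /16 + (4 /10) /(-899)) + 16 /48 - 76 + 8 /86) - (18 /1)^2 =-926200277 /2319420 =-399.32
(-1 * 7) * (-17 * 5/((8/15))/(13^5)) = 8925/2970344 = 0.00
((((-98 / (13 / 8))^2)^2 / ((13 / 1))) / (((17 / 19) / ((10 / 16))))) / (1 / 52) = 17945594920960 / 485537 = 36960303.58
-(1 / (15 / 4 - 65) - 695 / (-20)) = -34039 / 980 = -34.73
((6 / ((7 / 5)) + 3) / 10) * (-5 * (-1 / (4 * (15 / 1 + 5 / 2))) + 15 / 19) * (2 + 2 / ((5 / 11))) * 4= 373728 / 23275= 16.06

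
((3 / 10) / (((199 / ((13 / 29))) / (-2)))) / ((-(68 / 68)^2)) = 39 / 28855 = 0.00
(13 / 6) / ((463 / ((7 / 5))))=91 / 13890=0.01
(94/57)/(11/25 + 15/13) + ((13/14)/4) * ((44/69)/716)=167732643/162078056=1.03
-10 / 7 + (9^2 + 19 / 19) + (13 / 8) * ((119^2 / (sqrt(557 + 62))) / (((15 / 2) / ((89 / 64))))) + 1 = 571 / 7 + 16384277 * sqrt(619) / 2376960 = 253.07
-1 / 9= -0.11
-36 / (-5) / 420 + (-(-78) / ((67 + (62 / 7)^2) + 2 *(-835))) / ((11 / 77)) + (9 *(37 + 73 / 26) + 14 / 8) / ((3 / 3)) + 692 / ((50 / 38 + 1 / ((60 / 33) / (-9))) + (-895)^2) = 3544076106421647327 / 9853439116584700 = 359.68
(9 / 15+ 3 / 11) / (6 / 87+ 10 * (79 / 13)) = 0.01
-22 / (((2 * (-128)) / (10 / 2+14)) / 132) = 6897 / 32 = 215.53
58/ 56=29/ 28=1.04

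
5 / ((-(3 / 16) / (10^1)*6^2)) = -200 / 27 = -7.41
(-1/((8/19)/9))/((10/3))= -513/80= -6.41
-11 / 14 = -0.79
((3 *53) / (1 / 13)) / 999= 689 / 333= 2.07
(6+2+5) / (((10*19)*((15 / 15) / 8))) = 52 / 95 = 0.55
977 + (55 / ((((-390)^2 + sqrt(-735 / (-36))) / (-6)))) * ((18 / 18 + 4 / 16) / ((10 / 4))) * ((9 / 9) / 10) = 231 * sqrt(15) / 277612919755 + 54245558496967 / 55522583951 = 977.00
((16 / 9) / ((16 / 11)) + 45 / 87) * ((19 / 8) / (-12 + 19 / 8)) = -8626 / 20097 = -0.43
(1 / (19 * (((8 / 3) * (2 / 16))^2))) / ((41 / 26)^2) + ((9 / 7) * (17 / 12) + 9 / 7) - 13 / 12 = 2970343 / 1341438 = 2.21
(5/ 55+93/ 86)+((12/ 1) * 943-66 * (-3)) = 10893353/ 946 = 11515.17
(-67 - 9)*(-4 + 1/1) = 228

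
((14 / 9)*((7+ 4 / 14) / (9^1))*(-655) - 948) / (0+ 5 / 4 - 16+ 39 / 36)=47866 / 369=129.72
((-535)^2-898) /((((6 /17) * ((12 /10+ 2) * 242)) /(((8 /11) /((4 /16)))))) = 3036.91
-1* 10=-10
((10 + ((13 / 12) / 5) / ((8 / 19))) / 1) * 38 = 95893 / 240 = 399.55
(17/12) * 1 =17/12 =1.42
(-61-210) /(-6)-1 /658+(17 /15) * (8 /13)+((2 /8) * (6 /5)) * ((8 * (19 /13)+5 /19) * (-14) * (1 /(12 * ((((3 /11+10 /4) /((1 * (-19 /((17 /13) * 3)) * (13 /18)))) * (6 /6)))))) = 122485077229 /2395034460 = 51.14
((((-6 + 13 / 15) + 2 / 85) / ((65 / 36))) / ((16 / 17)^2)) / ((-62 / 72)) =598077 / 161200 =3.71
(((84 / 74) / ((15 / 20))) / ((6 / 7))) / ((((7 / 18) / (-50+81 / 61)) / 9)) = -4489128 / 2257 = -1988.98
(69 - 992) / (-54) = 923 / 54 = 17.09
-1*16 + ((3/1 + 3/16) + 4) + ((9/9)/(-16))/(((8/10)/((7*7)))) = -809/64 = -12.64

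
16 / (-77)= -16 / 77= -0.21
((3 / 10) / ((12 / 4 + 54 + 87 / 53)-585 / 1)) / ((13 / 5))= -53 / 241774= -0.00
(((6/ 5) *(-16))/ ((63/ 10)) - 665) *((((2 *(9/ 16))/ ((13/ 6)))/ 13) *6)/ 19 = -8.43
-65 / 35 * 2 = -26 / 7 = -3.71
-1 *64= -64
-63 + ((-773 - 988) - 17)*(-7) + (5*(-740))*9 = -20917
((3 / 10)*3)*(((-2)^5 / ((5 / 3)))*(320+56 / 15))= -699264 / 125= -5594.11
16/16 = 1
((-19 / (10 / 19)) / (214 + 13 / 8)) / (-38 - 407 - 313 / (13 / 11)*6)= 18772 / 228070875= 0.00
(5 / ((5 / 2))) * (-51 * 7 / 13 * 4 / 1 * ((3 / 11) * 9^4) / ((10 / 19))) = -534039156 / 715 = -746907.91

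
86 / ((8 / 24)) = 258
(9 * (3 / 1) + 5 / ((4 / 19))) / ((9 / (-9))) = -203 / 4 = -50.75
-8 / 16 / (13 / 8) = -4 / 13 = -0.31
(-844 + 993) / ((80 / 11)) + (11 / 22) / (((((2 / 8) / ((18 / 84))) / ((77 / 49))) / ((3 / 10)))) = 81103 / 3920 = 20.69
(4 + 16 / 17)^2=7056 / 289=24.42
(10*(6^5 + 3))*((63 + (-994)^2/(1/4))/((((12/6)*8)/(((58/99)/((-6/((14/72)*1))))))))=-364821613.44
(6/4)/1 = 1.50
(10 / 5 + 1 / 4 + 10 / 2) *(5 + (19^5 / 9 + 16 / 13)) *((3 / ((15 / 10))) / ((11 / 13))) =466755232 / 99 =4714699.31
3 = 3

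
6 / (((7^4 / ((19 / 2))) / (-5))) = -285 / 2401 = -0.12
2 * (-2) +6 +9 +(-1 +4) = 14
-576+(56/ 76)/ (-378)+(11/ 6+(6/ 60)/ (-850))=-2503662763/ 4360500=-574.17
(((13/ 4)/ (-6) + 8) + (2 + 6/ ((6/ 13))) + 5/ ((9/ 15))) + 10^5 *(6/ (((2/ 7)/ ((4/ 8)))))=1050030.79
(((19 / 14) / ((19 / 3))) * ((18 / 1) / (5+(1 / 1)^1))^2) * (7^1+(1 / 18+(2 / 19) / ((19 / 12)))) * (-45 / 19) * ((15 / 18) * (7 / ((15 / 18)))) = -6247665 / 27436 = -227.72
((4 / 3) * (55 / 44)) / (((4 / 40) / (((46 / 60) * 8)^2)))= 16928 / 27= 626.96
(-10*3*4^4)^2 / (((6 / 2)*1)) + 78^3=20135352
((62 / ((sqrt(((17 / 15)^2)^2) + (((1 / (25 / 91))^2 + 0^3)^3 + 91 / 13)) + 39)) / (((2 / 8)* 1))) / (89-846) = -68115234375 / 493442856603401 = -0.00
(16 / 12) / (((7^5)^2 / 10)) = 0.00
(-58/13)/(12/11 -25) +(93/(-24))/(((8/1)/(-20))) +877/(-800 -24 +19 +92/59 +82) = 20161063373/2328475760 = 8.66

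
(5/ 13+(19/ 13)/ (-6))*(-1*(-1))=11/ 78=0.14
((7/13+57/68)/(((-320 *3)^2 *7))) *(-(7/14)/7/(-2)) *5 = 1217/31936020480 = 0.00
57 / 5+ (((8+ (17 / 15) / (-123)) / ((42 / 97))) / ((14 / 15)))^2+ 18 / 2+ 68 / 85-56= 9315362915381 / 26153804880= 356.18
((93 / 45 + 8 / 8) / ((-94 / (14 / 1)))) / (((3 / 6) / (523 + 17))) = -493.28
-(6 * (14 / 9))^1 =-28 / 3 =-9.33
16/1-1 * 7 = 9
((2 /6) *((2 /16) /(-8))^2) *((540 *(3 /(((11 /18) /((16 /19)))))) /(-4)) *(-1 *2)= 1215 /13376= 0.09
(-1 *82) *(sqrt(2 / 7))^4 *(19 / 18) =-3116 / 441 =-7.07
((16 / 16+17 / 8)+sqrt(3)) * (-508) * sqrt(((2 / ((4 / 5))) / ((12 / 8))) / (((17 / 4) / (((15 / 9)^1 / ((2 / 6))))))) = -15875 * sqrt(51) / 51 - 5080 * sqrt(17) / 17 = -3455.03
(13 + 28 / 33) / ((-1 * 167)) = -457 / 5511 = -0.08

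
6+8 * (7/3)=74/3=24.67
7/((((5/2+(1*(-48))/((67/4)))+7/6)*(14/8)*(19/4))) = 3216/3059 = 1.05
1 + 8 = 9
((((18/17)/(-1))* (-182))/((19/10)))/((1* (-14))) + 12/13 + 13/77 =-1989301/323323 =-6.15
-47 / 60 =-0.78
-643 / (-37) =643 / 37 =17.38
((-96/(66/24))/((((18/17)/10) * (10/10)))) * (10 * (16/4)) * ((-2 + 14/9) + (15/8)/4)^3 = -145775/769824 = -0.19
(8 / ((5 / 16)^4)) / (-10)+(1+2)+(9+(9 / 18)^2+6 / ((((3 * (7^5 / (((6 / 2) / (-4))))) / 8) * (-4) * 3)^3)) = -71.64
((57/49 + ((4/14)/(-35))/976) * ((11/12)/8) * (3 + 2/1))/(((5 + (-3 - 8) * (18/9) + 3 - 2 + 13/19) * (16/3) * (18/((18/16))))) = -29067511/57003147264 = -0.00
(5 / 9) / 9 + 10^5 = 8100005 / 81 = 100000.06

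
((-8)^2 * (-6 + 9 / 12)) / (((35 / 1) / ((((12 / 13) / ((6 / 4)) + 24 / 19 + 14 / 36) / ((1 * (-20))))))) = 20162 / 18525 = 1.09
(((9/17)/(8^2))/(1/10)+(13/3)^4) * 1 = 15540829/44064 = 352.69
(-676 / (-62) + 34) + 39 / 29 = 41577 / 899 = 46.25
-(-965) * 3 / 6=965 / 2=482.50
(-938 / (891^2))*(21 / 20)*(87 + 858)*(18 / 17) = -22981 / 18513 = -1.24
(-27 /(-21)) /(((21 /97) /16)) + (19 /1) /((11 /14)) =64250 /539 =119.20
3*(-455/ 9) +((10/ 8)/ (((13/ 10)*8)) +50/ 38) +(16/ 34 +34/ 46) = -690815897/ 4635696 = -149.02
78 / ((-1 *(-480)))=13 / 80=0.16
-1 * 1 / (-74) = 1 / 74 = 0.01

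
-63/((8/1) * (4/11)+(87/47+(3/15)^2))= -814275/62042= -13.12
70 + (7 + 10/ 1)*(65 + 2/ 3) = 3559/ 3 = 1186.33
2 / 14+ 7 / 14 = 9 / 14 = 0.64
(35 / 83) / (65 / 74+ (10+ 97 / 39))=101010 / 3201559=0.03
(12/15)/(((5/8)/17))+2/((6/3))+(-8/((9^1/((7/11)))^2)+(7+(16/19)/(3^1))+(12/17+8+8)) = 46.71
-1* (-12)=12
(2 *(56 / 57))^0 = 1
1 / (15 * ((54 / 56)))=28 / 405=0.07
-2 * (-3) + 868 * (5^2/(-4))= -5419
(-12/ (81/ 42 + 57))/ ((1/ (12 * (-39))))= 26208/ 275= 95.30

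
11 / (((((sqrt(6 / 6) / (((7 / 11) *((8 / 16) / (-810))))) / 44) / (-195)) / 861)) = 287287 / 9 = 31920.78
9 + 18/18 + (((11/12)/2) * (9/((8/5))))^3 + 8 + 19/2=44.64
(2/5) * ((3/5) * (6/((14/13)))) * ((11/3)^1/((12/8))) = 572/175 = 3.27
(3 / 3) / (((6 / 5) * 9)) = 5 / 54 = 0.09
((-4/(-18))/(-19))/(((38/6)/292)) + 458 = 495430/1083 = 457.46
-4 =-4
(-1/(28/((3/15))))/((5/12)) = -3/175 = -0.02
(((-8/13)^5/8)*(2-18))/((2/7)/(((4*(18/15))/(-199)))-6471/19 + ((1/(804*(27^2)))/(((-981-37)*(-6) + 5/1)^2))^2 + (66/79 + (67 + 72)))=-330326488128794859825917465415647232/397851036592165515906623226191597789285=-0.00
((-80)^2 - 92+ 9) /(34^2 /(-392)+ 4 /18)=-5571594 /2405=-2316.67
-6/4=-3/2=-1.50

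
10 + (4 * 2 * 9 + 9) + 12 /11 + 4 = 1057 /11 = 96.09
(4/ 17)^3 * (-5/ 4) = -0.02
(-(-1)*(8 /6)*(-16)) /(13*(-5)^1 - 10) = 64 /225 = 0.28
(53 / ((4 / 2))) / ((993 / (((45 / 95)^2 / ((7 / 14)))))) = 1431 / 119491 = 0.01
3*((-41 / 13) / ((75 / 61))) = -2501 / 325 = -7.70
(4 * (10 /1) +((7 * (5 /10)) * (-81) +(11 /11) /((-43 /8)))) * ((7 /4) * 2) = -146699 /172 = -852.90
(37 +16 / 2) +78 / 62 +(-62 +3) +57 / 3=194 / 31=6.26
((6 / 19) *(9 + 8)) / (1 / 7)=714 / 19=37.58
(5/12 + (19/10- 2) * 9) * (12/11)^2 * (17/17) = -348/605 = -0.58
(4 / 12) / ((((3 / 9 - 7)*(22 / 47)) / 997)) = -46859 / 440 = -106.50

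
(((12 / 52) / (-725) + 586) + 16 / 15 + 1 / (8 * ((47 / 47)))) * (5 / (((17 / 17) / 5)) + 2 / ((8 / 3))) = 13680736349 / 904800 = 15120.18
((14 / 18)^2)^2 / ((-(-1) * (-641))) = -2401 / 4205601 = -0.00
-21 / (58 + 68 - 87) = -7 / 13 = -0.54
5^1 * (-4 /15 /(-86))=2 /129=0.02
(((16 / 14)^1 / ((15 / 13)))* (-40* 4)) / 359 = -0.44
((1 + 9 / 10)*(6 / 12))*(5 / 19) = 1 / 4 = 0.25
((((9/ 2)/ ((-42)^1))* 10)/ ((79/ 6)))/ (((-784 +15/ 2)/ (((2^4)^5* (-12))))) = -1132462080/ 858809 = -1318.64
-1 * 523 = -523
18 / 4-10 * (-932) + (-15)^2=19099 / 2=9549.50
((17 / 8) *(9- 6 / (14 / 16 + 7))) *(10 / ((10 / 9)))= 8823 / 56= 157.55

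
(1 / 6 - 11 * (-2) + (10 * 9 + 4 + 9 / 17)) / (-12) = -11903 / 1224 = -9.72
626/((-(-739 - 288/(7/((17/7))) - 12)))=0.74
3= 3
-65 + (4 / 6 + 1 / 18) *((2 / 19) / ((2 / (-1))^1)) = -22243 / 342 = -65.04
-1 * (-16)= 16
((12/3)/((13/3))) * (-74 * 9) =-7992/13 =-614.77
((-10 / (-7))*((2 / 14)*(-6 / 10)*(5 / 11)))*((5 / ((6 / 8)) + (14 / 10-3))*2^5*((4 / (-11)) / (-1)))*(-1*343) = 136192 / 121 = 1125.55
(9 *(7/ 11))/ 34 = 63/ 374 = 0.17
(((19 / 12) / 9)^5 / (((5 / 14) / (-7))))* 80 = -121328851 / 459165024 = -0.26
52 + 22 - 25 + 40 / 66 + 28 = 2561 / 33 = 77.61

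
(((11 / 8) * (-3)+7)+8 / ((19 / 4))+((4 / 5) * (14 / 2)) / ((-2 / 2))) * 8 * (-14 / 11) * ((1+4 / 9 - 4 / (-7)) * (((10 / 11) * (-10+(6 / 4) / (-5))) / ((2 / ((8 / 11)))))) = -82776568 / 1138005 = -72.74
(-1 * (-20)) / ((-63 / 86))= -1720 / 63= -27.30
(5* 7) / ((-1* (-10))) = 7 / 2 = 3.50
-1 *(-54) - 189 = -135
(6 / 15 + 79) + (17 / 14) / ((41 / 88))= 117679 / 1435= 82.01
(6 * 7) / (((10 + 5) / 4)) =56 / 5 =11.20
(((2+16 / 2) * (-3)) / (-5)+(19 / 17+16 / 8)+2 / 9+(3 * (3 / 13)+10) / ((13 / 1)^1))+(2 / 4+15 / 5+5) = 965105 / 51714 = 18.66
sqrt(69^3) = 69 * sqrt(69) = 573.16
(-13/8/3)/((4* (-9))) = 13/864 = 0.02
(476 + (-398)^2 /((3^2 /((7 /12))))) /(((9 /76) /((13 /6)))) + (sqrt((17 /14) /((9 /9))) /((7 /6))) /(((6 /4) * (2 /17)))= 17 * sqrt(238) /49 + 143289146 /729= 196561.11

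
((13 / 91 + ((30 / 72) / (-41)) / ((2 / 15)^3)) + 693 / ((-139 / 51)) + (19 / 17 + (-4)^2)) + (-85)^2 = 6983.71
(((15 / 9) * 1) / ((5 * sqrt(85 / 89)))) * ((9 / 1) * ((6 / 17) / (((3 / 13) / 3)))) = 234 * sqrt(7565) / 1445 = 14.08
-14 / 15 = -0.93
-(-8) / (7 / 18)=144 / 7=20.57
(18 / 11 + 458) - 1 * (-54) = 5650 / 11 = 513.64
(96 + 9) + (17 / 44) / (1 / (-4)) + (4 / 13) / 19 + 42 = 395244 / 2717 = 145.47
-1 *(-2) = 2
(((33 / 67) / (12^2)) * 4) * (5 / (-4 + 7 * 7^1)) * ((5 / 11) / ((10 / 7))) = 7 / 14472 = 0.00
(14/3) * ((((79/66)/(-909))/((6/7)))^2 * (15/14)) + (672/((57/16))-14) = 174.63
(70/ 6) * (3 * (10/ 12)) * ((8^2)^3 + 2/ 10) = 15291745/ 2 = 7645872.50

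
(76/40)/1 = 19/10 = 1.90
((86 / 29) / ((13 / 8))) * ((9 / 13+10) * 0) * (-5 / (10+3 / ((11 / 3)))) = 0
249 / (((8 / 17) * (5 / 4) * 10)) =42.33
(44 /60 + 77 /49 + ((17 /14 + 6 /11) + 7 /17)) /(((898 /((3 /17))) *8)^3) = 1582047 /23844344161252679680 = 0.00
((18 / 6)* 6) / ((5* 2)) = 9 / 5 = 1.80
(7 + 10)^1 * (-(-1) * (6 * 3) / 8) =153 / 4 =38.25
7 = 7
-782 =-782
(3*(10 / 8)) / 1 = 15 / 4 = 3.75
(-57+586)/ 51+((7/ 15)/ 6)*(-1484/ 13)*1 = 14857/ 9945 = 1.49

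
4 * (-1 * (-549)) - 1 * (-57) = 2253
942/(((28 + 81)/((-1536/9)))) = -160768/109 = -1474.94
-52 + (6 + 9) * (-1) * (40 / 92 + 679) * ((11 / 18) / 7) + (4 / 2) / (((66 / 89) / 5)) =-9863597 / 10626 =-928.25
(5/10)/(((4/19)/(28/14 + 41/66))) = 3287/528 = 6.23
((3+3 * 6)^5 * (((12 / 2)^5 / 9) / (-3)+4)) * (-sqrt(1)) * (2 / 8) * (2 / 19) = 579942342 / 19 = 30523281.16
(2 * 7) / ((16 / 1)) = 7 / 8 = 0.88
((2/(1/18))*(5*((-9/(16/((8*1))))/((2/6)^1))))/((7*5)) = -486/7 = -69.43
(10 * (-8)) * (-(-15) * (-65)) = 78000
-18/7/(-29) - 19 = -3839/203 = -18.91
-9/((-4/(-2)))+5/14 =-29/7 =-4.14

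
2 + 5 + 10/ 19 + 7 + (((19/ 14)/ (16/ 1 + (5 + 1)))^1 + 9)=138037/ 5852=23.59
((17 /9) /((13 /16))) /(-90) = -136 /5265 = -0.03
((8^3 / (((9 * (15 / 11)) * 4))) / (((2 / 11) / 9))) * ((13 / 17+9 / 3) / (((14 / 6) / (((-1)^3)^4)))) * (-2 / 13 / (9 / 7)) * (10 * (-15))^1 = 9912320 / 663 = 14950.71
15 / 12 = 5 / 4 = 1.25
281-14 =267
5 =5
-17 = -17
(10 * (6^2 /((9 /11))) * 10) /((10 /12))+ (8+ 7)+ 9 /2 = 5299.50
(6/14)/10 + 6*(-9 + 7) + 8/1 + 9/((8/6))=391/140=2.79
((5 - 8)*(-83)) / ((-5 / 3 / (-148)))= 110556 / 5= 22111.20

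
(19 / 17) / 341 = 19 / 5797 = 0.00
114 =114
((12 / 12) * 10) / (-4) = -2.50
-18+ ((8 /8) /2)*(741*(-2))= -759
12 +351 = 363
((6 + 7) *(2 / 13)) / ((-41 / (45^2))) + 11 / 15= -60299 / 615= -98.05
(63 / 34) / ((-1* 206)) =-63 / 7004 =-0.01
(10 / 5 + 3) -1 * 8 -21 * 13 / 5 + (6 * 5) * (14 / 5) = 132 / 5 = 26.40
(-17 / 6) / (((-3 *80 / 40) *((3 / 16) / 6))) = 136 / 9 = 15.11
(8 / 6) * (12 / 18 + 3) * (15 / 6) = 110 / 9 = 12.22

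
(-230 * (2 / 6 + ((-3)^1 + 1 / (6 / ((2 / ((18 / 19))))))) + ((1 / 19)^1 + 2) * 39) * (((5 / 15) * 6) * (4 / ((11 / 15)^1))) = 12567680 / 1881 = 6681.38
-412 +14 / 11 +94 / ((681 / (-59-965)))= -4135574 / 7491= -552.07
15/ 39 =5/ 13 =0.38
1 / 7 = 0.14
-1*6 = -6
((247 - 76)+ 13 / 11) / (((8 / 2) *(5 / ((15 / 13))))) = 2841 / 286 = 9.93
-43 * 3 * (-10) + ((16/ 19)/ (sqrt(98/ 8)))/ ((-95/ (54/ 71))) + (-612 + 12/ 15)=678.80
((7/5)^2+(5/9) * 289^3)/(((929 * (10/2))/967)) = 2917629079322/1045125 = 2791655.62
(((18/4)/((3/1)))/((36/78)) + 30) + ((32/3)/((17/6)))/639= 1445035/43452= 33.26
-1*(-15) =15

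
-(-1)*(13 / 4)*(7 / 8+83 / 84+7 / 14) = 5161 / 672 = 7.68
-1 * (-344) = 344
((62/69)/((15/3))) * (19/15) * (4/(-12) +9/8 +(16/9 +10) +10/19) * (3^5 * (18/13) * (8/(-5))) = -11995884/7475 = -1604.80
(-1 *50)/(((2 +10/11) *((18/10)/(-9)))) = 1375/16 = 85.94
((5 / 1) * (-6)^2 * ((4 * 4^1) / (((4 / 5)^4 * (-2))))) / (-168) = 9375 / 448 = 20.93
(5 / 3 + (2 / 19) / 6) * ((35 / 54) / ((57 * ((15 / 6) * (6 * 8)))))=14 / 87723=0.00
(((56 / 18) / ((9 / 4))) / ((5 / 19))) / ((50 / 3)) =1064 / 3375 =0.32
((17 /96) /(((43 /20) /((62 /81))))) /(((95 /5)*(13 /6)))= 2635 /1720602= 0.00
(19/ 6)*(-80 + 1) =-1501/ 6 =-250.17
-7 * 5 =-35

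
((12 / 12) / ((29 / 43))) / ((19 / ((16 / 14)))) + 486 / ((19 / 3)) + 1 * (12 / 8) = 604207 / 7714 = 78.33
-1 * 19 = -19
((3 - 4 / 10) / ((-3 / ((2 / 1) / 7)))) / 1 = -26 / 105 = -0.25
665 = 665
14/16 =7/8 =0.88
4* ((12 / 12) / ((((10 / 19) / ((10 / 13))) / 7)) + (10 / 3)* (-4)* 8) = -15044 / 39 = -385.74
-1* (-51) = 51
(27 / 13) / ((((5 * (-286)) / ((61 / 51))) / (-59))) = 32391 / 316030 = 0.10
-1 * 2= -2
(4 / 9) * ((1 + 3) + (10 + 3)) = 7.56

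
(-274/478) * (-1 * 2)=274/239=1.15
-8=-8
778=778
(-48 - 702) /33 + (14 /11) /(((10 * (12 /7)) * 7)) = -1363 /60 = -22.72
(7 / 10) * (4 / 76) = 7 / 190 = 0.04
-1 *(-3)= 3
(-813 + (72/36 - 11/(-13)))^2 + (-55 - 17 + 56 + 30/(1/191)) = 662063.25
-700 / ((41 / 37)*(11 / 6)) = -344.57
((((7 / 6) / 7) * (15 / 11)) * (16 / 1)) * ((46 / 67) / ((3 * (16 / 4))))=460 / 2211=0.21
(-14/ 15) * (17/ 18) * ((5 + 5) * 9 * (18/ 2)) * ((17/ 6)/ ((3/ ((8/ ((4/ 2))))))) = -8092/ 3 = -2697.33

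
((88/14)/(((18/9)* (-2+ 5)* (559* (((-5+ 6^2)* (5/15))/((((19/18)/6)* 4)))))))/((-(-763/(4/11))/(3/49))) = 152/40816397349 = 0.00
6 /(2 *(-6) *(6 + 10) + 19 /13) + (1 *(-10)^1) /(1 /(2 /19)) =-51022 /47063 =-1.08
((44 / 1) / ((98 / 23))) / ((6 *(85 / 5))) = 253 / 2499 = 0.10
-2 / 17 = -0.12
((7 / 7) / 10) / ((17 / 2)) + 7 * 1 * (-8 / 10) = -95 / 17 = -5.59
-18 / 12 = -3 / 2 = -1.50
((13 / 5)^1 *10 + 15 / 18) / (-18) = -161 / 108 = -1.49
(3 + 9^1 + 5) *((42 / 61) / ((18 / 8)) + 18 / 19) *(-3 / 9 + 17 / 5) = 3407956 / 52155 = 65.34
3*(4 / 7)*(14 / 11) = 24 / 11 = 2.18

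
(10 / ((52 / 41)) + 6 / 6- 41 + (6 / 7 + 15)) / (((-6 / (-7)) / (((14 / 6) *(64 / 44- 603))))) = 958447 / 36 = 26623.53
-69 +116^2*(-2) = -26981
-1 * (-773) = 773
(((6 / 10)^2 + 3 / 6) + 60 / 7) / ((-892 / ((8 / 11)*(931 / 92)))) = -439033 / 5641900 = -0.08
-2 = -2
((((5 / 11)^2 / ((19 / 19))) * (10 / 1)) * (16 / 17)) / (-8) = -500 / 2057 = -0.24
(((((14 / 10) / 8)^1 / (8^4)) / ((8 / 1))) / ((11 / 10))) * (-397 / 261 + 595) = 542143 / 188153856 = 0.00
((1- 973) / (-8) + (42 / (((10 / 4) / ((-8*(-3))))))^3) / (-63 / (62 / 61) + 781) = 508000427577 / 5572375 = 91164.08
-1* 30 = -30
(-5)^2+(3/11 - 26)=-8/11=-0.73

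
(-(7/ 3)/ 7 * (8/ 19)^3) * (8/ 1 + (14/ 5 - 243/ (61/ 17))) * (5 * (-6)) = -17777664/ 418399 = -42.49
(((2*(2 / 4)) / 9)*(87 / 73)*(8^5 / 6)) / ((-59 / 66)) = -10452992 / 12921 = -808.99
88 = 88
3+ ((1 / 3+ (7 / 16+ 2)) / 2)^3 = 5.66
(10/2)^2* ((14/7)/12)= 4.17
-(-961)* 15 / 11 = 14415 / 11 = 1310.45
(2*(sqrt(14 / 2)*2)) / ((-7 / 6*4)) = -6*sqrt(7) / 7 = -2.27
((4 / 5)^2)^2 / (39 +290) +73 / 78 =15030593 / 16038750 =0.94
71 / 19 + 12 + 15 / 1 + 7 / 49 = 4107 / 133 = 30.88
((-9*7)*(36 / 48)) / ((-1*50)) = 189 / 200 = 0.94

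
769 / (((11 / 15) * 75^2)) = 769 / 4125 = 0.19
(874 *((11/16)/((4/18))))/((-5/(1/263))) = -43263/21040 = -2.06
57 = 57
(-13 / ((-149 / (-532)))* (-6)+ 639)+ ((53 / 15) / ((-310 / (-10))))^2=29559889616 / 32217525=917.51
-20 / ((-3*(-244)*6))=-0.00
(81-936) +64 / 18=-7663 / 9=-851.44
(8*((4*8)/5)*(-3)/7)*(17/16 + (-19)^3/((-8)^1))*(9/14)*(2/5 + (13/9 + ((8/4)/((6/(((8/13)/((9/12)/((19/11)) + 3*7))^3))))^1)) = -5774317387409357848/258533535188565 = -22334.89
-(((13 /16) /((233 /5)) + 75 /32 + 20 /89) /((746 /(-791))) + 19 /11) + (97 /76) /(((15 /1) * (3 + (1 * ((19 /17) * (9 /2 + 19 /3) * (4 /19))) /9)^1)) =73744207266591 /70871494506560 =1.04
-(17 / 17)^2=-1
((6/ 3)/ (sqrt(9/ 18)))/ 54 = sqrt(2)/ 27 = 0.05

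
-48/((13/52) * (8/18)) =-432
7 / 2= 3.50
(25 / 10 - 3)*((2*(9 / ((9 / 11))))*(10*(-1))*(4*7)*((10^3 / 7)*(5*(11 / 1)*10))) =242000000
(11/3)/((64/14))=77/96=0.80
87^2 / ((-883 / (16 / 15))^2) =215296 / 19492225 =0.01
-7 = -7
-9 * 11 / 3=-33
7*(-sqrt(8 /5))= -14*sqrt(10) /5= -8.85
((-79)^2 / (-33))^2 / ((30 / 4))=77900162 / 16335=4768.91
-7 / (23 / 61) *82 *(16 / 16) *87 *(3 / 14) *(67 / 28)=-43734987 / 644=-67911.47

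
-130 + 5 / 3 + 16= -337 / 3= -112.33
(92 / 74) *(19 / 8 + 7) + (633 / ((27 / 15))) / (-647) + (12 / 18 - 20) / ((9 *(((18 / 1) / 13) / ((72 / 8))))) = -7371247 / 2585412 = -2.85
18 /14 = 9 /7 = 1.29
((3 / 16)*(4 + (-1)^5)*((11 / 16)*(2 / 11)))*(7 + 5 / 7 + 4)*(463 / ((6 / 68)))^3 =19992798729751 / 168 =119004754343.76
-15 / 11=-1.36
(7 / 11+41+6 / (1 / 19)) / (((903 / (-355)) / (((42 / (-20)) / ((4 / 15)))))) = 227910 / 473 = 481.84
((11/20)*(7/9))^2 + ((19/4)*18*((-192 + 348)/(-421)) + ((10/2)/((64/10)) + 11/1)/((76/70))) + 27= 6585381259/1036670400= 6.35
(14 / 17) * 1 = 14 / 17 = 0.82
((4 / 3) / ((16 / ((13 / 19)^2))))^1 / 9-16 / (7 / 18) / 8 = -1402385 / 272916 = -5.14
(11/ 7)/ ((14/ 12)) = 66/ 49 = 1.35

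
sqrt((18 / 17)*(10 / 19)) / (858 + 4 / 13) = 39*sqrt(1615) / 1802017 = 0.00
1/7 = 0.14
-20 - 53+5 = -68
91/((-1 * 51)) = -91/51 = -1.78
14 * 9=126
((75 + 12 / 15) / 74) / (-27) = -379 / 9990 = -0.04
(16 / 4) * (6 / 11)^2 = 144 / 121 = 1.19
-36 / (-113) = 36 / 113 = 0.32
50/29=1.72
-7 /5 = -1.40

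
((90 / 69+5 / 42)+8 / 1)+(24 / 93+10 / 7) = 332701 / 29946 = 11.11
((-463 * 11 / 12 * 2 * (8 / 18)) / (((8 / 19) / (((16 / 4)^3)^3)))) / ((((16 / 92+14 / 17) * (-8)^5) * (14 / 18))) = 37835897 / 4095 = 9239.54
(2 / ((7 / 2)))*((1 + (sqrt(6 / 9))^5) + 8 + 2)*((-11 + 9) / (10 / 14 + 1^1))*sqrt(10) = -22*sqrt(10) / 3 - 16*sqrt(15) / 81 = -23.96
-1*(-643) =643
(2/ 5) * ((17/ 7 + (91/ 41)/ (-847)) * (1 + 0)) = 168492/ 173635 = 0.97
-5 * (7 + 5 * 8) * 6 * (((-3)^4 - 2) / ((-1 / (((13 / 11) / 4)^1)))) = 724035 / 22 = 32910.68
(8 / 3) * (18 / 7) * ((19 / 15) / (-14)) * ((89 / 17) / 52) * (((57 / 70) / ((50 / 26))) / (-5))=96387 / 18221875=0.01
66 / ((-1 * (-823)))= 66 / 823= 0.08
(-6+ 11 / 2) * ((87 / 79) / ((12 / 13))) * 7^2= -18473 / 632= -29.23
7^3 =343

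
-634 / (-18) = 317 / 9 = 35.22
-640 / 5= -128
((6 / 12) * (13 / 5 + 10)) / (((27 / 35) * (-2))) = -49 / 12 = -4.08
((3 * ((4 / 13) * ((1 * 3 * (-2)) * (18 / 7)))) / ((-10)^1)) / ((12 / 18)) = 972 / 455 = 2.14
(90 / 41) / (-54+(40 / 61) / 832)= -570960 / 14045411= -0.04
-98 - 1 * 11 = -109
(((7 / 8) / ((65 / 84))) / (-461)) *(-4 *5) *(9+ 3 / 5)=14112 / 29965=0.47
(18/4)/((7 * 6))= 3/28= 0.11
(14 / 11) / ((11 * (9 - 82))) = -14 / 8833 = -0.00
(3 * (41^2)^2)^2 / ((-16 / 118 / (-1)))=4239995296663251 / 8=529999412082906.38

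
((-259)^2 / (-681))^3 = -301855146292441 / 315821241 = -955778.48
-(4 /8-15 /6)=2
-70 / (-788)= 35 / 394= 0.09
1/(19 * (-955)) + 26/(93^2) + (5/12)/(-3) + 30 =6248999453/209248140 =29.86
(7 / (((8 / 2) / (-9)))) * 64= -1008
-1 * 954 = -954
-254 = -254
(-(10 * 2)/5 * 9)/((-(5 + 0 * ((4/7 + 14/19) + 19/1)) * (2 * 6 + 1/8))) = 288/485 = 0.59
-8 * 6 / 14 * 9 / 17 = -216 / 119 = -1.82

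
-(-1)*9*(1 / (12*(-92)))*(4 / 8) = -3 / 736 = -0.00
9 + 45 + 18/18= 55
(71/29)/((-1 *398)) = -71/11542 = -0.01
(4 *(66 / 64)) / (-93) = -11 / 248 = -0.04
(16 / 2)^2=64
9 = 9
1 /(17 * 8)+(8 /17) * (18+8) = 1665 /136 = 12.24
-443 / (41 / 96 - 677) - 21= -1321443 / 64951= -20.35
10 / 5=2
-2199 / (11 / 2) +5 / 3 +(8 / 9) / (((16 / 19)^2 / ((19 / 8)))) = -10015303 / 25344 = -395.17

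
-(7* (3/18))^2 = -49/36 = -1.36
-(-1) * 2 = 2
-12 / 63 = -4 / 21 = -0.19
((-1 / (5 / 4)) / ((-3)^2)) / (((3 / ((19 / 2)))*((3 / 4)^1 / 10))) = -304 / 81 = -3.75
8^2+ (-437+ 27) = -346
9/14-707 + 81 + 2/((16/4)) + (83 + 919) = 2640/7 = 377.14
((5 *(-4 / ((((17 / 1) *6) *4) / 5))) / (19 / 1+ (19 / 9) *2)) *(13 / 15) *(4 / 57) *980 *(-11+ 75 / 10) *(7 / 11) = 3121300 / 2227731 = 1.40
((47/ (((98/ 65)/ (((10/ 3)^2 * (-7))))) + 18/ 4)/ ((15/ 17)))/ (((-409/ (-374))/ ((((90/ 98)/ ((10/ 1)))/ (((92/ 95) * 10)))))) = -18418258133/ 774384240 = -23.78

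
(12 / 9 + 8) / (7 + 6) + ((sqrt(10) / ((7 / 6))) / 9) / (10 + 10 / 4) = 4* sqrt(10) / 525 + 28 / 39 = 0.74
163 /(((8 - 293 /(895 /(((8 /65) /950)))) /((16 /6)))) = 9008398750 /165797871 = 54.33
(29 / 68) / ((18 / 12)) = 29 / 102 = 0.28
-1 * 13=-13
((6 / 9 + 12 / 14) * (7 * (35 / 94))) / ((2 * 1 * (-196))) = -10 / 987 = -0.01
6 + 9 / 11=75 / 11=6.82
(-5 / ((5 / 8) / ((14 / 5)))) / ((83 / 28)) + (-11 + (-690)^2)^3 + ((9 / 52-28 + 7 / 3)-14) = 6986137624146027767029 / 64740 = 107910683103892921.95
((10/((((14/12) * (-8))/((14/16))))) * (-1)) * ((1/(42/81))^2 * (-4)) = -10935/784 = -13.95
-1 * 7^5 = -16807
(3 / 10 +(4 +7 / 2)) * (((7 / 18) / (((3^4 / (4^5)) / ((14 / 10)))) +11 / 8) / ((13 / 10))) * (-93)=-7464769 / 1620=-4607.88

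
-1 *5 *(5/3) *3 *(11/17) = -275/17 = -16.18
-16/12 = -4/3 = -1.33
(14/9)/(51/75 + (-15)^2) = 25/3627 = 0.01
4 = 4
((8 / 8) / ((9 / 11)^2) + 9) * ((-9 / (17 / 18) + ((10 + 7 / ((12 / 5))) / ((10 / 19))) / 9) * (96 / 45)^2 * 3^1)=-974.64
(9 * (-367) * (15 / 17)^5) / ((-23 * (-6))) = -836071875 / 65313422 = -12.80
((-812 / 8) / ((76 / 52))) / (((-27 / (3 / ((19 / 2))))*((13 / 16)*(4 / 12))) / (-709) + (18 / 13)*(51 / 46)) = -8951107984 / 202071669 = -44.30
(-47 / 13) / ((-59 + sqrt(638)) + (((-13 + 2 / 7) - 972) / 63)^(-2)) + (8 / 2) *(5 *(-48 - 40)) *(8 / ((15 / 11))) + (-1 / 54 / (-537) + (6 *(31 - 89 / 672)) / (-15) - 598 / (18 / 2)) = -3523530547074236230860477435497 / 338669137341179926198510320 + 106103808286153247 *sqrt(638) / 83421796907466506606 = -10404.02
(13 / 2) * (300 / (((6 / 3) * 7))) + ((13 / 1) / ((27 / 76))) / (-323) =447161 / 3213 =139.17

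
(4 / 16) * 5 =5 / 4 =1.25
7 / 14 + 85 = 171 / 2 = 85.50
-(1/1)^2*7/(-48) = 7/48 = 0.15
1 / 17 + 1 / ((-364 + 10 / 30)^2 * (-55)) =65465302 / 1112912735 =0.06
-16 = -16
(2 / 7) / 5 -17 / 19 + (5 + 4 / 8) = 6201 / 1330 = 4.66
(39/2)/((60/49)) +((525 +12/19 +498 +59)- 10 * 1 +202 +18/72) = 981013/760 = 1290.81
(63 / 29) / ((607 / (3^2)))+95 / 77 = 1715944 / 1355431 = 1.27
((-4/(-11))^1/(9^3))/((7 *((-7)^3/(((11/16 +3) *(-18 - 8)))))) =767/38507238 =0.00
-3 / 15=-1 / 5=-0.20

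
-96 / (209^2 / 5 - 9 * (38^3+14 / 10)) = 240 / 1212811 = 0.00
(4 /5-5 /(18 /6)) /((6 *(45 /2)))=-13 /2025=-0.01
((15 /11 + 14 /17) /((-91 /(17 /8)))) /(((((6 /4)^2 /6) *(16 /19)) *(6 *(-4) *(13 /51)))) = 132107 /4996992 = 0.03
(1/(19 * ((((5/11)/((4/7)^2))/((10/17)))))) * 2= 704/15827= 0.04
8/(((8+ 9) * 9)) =8/153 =0.05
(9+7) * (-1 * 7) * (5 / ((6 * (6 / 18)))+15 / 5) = -616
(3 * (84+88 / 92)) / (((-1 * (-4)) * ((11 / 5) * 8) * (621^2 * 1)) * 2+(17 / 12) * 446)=175860 / 37466230397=0.00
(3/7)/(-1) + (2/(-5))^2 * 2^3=149/175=0.85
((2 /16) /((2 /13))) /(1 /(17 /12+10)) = 1781 /192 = 9.28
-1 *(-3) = 3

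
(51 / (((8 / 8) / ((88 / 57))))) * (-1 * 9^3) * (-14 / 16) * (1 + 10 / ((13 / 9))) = 98288883 / 247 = 397930.70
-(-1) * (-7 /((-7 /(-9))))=-9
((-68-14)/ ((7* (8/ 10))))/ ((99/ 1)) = -205/ 1386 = -0.15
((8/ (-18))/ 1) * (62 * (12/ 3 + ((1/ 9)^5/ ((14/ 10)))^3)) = -70055693041996921144/ 635585924776181463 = -110.22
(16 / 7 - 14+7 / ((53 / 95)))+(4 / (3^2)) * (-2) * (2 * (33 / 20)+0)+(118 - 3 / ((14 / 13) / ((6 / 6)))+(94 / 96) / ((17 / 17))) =1451263 / 12720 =114.09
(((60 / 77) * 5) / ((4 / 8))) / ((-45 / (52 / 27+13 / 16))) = -845 / 1782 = -0.47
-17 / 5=-3.40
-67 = -67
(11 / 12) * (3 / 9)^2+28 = 3035 / 108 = 28.10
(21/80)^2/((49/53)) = 477/6400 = 0.07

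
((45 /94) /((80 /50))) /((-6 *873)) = -25 /437664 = -0.00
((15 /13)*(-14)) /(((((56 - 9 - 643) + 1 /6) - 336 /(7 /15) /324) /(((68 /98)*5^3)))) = 459000 /195923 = 2.34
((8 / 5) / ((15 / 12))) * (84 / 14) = 192 / 25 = 7.68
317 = 317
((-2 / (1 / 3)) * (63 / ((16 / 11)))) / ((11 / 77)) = -14553 / 8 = -1819.12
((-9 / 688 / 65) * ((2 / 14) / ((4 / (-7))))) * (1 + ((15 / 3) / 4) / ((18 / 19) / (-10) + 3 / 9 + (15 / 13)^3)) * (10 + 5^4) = 8659149687 / 159027325184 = 0.05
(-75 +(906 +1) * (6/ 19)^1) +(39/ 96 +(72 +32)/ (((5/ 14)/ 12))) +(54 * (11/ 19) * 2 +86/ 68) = 194834547/ 51680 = 3770.02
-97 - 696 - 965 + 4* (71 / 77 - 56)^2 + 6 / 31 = 1907190976 / 183799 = 10376.50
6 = 6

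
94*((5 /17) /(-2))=-235 /17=-13.82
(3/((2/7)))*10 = 105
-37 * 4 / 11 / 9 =-148 / 99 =-1.49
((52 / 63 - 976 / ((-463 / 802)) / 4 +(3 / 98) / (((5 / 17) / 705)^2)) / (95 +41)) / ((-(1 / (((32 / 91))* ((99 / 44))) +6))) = -71998791989 / 403420234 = -178.47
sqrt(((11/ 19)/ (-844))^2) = 11/ 16036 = 0.00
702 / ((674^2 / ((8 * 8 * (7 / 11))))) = 78624 / 1249259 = 0.06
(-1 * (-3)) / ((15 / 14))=14 / 5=2.80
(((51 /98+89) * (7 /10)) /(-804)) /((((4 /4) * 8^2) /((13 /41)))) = -114049 /295357440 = -0.00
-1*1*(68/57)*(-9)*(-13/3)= -884/19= -46.53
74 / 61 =1.21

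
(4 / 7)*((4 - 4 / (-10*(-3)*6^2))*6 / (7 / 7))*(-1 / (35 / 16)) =-6.26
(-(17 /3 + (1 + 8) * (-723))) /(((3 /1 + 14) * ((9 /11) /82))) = 17592608 /459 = 38328.12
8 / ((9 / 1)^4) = 8 / 6561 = 0.00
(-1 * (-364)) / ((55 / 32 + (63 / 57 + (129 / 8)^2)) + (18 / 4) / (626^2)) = 43363430656 / 31312167365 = 1.38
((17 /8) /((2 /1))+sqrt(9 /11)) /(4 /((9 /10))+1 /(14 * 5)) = 1890 * sqrt(11) /30899+5355 /22472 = 0.44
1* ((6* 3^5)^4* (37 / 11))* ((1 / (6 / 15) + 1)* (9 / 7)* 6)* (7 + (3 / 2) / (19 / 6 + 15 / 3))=144459318755593728 / 49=2948149362359055.67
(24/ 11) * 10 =240/ 11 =21.82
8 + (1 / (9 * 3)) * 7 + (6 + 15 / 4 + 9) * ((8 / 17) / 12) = 8257 / 918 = 8.99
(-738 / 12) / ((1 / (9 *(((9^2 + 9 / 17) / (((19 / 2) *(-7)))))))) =219186 / 323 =678.59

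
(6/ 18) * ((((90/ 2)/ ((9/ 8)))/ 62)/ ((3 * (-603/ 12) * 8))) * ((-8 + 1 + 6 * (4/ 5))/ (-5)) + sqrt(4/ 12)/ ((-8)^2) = -22/ 280395 + sqrt(3)/ 192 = 0.01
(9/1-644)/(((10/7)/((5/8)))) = -4445/16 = -277.81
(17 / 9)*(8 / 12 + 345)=652.93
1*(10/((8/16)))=20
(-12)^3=-1728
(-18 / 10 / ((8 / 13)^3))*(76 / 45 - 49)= 4677413 / 12800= 365.42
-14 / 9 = -1.56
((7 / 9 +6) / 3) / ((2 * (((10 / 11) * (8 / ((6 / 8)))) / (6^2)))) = 671 / 160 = 4.19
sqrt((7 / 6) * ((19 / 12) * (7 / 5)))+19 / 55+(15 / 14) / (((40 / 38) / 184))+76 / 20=193.04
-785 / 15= -157 / 3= -52.33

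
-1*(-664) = 664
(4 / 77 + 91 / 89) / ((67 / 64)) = 1.03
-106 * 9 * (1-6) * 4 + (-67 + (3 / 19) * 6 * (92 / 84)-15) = 18999.04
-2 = -2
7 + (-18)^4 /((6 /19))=332431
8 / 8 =1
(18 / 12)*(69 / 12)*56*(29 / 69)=203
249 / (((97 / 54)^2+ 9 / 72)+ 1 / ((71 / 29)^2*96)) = 29281515552 / 394350071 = 74.25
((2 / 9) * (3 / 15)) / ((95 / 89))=178 / 4275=0.04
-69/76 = -0.91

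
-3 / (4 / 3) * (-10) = 45 / 2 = 22.50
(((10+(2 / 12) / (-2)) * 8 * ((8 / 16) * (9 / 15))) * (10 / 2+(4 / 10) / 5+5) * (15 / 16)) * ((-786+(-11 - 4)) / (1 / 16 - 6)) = 72061164 / 2375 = 30341.54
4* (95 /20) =19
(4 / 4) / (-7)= -1 / 7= -0.14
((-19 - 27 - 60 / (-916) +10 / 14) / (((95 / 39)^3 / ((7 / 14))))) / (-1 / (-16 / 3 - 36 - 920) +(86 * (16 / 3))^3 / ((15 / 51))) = -0.00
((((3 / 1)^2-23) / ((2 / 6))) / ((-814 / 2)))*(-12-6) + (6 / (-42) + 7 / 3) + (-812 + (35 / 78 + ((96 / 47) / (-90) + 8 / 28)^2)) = -811.15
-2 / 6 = -1 / 3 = -0.33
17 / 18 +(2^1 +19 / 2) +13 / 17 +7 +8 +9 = 5693 / 153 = 37.21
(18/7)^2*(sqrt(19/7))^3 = 6156*sqrt(133)/2401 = 29.57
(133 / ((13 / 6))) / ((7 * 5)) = 114 / 65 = 1.75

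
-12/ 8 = -3/ 2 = -1.50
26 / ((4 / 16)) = 104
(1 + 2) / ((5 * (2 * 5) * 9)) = 1 / 150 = 0.01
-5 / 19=-0.26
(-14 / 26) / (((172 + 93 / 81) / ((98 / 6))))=-3087 / 60775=-0.05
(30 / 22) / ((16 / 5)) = 75 / 176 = 0.43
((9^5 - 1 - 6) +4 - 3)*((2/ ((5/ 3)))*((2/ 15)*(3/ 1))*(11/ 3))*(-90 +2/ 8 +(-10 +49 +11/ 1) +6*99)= 1439881641/ 25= 57595265.64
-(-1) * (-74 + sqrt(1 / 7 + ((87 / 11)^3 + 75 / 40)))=-74 + sqrt(5702091934) / 3388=-51.71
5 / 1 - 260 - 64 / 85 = -255.75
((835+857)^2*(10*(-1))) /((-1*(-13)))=-28628640 /13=-2202203.08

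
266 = 266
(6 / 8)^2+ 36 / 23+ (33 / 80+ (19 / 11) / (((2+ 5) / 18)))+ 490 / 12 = 10161667 / 212520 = 47.82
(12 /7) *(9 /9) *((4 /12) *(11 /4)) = 11 /7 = 1.57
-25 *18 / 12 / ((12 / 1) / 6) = -75 / 4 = -18.75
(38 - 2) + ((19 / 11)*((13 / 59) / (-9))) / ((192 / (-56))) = 5048353 / 140184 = 36.01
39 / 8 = 4.88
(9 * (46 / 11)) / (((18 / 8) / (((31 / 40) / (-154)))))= -713 / 8470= -0.08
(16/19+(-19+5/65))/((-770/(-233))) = -6757/1235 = -5.47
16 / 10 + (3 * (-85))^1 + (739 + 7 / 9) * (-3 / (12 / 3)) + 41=-23017 / 30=-767.23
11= 11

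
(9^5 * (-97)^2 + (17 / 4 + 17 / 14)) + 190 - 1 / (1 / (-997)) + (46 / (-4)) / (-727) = 11309655860721 / 20356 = 555593233.48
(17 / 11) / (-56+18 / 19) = -0.03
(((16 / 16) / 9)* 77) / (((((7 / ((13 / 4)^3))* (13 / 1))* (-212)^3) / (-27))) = 5577 / 609800192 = 0.00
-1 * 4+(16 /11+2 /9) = -230 /99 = -2.32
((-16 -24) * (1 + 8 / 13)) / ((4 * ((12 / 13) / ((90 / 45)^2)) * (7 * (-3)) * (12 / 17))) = 85 / 18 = 4.72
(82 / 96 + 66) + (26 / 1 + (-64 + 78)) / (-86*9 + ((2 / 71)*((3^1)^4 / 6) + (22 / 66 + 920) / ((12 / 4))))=119507041 / 1789872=66.77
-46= -46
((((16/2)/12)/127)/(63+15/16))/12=8/1169289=0.00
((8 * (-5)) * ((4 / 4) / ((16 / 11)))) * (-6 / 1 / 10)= 33 / 2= 16.50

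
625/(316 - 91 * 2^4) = -125/228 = -0.55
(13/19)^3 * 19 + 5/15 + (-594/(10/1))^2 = 95704147/27075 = 3534.78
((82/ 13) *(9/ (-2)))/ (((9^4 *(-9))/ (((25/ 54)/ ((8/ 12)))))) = 1025/ 3070548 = 0.00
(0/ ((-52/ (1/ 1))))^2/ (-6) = 0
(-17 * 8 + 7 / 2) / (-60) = 2.21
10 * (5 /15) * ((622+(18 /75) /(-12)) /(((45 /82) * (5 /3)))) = 2550118 /1125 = 2266.77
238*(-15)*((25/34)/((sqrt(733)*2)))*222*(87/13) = -25349625*sqrt(733)/9529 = -72023.83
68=68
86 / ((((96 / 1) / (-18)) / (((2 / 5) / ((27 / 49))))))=-2107 / 180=-11.71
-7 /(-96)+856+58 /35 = 2881973 /3360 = 857.73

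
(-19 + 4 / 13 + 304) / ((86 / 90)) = 166905 / 559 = 298.58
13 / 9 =1.44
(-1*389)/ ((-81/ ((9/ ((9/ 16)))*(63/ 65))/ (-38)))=-1655584/ 585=-2830.06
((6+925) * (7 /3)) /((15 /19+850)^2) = 2352637 /783921675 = 0.00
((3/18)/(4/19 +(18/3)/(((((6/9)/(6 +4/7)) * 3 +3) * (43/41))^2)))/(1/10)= 26699560/11375817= 2.35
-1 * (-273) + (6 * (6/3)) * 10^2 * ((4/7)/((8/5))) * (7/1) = 3273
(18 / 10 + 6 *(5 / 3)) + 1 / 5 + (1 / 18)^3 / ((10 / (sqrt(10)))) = sqrt(10) / 58320 + 12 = 12.00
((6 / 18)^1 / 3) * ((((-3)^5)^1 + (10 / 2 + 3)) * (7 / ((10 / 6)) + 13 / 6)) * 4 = -17954 / 27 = -664.96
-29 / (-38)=29 / 38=0.76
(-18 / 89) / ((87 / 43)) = -258 / 2581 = -0.10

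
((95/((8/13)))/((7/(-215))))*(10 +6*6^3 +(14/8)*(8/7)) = -86826675/14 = -6201905.36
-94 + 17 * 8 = 42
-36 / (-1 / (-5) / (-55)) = 9900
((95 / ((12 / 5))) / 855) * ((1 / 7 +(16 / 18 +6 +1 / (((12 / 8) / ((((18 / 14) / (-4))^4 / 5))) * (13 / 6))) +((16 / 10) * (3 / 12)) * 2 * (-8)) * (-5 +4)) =-56848873 / 1941698304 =-0.03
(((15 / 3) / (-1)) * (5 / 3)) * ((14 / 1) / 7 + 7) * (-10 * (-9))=-6750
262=262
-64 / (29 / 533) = -34112 / 29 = -1176.28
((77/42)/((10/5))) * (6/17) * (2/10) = 11/170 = 0.06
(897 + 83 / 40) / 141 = 35963 / 5640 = 6.38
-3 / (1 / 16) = -48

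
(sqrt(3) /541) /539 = sqrt(3) /291599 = 0.00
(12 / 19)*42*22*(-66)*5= -3659040 / 19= -192581.05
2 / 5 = 0.40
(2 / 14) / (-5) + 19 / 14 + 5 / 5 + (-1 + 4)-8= -187 / 70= -2.67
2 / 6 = 1 / 3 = 0.33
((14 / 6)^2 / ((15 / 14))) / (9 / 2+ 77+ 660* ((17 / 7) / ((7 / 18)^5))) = 161414428 / 5726846165445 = 0.00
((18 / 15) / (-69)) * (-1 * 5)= 2 / 23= 0.09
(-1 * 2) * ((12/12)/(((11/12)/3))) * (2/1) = -144/11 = -13.09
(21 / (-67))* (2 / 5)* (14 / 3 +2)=-56 / 67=-0.84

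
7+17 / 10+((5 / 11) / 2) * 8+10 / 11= 1257 / 110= 11.43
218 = 218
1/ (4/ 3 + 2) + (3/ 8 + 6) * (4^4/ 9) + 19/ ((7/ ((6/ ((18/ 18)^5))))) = 41563/ 210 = 197.92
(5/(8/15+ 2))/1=75/38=1.97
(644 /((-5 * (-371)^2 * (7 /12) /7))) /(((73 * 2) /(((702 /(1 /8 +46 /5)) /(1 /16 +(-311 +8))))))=49600512 /2595102349469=0.00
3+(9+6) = 18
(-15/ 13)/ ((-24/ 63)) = 3.03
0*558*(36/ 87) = 0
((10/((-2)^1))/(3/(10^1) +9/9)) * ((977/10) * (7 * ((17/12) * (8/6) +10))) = -3658865/117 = -31272.35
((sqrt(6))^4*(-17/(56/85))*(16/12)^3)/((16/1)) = -2890/21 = -137.62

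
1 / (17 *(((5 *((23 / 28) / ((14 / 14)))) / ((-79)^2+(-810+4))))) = 30436 / 391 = 77.84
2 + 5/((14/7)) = 9/2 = 4.50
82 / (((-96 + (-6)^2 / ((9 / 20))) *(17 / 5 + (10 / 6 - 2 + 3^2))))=-615 / 1448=-0.42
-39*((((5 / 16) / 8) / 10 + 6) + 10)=-159783 / 256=-624.15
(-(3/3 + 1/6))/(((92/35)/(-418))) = 51205/276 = 185.53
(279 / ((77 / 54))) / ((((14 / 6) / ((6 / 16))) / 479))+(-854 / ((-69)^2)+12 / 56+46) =155084881937 / 10264716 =15108.54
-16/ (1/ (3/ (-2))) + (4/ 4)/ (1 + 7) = 193/ 8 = 24.12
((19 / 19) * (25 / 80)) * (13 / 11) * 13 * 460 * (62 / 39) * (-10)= -1158625 / 33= -35109.85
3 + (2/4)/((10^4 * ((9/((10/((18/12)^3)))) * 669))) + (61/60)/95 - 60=-88013502817/1544386500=-56.99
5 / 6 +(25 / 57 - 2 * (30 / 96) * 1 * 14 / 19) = 0.81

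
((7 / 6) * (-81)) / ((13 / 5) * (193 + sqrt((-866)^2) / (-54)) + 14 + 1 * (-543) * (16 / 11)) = 280665 / 937672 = 0.30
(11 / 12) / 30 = 11 / 360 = 0.03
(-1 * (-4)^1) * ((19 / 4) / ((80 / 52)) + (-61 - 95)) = -12233 / 20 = -611.65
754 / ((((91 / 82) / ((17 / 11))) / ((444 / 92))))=5067.52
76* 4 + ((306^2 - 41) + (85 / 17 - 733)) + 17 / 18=1677095 / 18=93171.94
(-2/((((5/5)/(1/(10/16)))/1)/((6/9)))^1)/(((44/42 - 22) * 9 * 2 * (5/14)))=196/12375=0.02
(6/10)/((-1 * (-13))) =0.05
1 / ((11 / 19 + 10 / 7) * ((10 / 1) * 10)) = 133 / 26700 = 0.00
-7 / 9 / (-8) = 7 / 72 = 0.10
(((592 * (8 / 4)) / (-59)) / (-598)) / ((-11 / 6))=-3552 / 194051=-0.02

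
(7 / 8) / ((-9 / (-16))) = 14 / 9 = 1.56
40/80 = 1/2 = 0.50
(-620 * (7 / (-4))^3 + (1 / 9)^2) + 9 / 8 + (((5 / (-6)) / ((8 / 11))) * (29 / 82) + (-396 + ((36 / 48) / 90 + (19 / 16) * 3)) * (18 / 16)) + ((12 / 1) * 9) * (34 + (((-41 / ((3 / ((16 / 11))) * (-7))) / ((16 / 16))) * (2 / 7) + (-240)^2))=7134232926604909 / 1145612160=6227441.69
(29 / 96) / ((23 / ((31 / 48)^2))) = 27869 / 5087232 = 0.01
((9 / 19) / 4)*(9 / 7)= 81 / 532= 0.15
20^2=400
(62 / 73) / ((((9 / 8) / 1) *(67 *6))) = 248 / 132057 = 0.00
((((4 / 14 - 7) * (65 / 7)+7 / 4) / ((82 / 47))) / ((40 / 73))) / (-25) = 40749987 / 16072000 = 2.54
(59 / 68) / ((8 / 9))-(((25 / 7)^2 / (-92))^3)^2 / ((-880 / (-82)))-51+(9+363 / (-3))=-2034295850894912167438331461 / 12555529644170107317223424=-162.02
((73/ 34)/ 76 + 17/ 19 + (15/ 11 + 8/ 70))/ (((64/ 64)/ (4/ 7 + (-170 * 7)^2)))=2959587708848/ 870485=3399929.59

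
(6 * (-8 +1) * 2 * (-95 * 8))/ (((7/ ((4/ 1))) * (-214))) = -18240/ 107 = -170.47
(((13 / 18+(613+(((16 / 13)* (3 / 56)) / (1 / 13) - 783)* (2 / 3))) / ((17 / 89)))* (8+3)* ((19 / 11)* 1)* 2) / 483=19664639 / 517293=38.01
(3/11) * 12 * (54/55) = 3.21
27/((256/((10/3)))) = 45/128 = 0.35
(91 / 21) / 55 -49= -8072 / 165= -48.92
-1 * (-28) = 28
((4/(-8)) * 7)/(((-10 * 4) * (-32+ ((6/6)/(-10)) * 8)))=-7/2624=-0.00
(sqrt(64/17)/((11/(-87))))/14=-348*sqrt(17)/1309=-1.10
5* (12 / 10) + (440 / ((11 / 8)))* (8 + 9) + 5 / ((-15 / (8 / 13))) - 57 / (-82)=17417875 / 3198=5446.49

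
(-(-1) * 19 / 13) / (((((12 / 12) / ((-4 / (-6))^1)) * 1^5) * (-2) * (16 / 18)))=-57 / 104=-0.55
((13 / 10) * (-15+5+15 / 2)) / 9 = -13 / 36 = -0.36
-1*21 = -21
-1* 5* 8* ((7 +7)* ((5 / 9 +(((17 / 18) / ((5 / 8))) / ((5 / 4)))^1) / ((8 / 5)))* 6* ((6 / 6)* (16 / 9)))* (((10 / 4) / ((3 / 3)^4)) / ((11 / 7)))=-3112480 / 297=-10479.73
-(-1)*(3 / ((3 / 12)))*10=120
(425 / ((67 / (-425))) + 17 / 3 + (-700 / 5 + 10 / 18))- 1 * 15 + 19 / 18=-3429403 / 1206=-2843.62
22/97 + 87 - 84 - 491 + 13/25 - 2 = -1186439/2425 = -489.25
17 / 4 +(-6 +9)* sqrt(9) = 53 / 4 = 13.25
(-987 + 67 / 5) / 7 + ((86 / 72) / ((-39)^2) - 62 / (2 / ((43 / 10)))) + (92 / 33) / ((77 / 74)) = -62542495261 / 231891660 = -269.71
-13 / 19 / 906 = -13 / 17214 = -0.00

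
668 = 668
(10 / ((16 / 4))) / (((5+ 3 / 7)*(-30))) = -0.02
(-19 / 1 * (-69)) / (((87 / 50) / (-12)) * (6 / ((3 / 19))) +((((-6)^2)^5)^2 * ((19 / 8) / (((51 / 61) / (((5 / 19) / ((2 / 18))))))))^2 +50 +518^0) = 37887900 / 17486875961380383210853715348030754661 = 0.00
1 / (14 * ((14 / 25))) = 25 / 196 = 0.13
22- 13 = 9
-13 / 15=-0.87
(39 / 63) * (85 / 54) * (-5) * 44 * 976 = -118632800 / 567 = -209228.92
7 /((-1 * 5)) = -7 /5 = -1.40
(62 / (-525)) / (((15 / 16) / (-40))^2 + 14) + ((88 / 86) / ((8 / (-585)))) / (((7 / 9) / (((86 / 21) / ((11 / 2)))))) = -60392711906 / 842989875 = -71.64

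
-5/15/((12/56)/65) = -910/9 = -101.11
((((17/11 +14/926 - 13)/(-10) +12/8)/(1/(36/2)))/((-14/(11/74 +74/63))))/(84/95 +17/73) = -4.03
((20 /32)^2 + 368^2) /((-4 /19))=-164676059 /256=-643265.86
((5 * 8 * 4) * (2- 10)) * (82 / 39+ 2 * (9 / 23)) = -3312640 / 897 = -3693.02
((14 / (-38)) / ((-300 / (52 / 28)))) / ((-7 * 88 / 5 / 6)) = -13 / 117040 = -0.00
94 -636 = -542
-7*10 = -70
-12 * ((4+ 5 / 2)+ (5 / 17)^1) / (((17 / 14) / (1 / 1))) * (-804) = 15600816 / 289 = 53982.06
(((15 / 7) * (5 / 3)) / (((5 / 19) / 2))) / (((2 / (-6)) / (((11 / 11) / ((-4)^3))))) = 1.27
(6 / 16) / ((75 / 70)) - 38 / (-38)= 27 / 20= 1.35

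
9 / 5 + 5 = 34 / 5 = 6.80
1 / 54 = 0.02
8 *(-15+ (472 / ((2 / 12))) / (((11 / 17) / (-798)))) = -27941146.91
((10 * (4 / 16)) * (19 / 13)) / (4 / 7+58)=133 / 2132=0.06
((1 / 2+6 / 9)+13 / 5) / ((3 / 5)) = 113 / 18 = 6.28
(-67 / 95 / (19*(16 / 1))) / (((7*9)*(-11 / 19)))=67 / 1053360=0.00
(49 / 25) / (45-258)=-49 / 5325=-0.01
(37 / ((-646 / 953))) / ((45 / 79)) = -2785619 / 29070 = -95.82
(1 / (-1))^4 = 1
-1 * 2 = -2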